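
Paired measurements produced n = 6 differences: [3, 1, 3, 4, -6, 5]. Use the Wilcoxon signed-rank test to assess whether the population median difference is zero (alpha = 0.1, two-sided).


Step 1: Drop any zero differences (none here) and take |d_i|.
|d| = [3, 1, 3, 4, 6, 5]
Step 2: Midrank |d_i| (ties get averaged ranks).
ranks: |3|->2.5, |1|->1, |3|->2.5, |4|->4, |6|->6, |5|->5
Step 3: Attach original signs; sum ranks with positive sign and with negative sign.
W+ = 2.5 + 1 + 2.5 + 4 + 5 = 15
W- = 6 = 6
(Check: W+ + W- = 21 should equal n(n+1)/2 = 21.)
Step 4: Test statistic W = min(W+, W-) = 6.
Step 5: Ties in |d|, so use the tie-corrected normal approximation.
        E[W] = n(n+1)/4 = 6*7/4 = 10.5.
        Tie groups: |d|=3 (t=2); sum(t^3 - t) = 6.
        Var[W] = n(n+1)(2n+1)/24 - sum(t^3-t)/48 = 546/24 - 6/48 = 22.625.
        z = (W - E[W]) / sqrt(Var[W]) = (6 - 10.5) / 4.7566 = -0.9461.
        Two-sided p = 2*Phi(z) = 0.344118.
Step 6: alpha = 0.1. fail to reject H0.

W+ = 15, W- = 6, W = min = 6, p = 0.344118, fail to reject H0.


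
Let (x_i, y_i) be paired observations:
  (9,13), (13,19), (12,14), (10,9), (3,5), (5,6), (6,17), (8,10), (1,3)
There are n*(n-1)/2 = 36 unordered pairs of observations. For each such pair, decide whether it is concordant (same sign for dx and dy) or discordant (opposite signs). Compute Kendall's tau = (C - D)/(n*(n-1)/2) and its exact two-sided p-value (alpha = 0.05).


Step 1: Enumerate the 36 unordered pairs (i,j) with i<j and classify each by sign(x_j-x_i) * sign(y_j-y_i).
  (1,2):dx=+4,dy=+6->C; (1,3):dx=+3,dy=+1->C; (1,4):dx=+1,dy=-4->D; (1,5):dx=-6,dy=-8->C
  (1,6):dx=-4,dy=-7->C; (1,7):dx=-3,dy=+4->D; (1,8):dx=-1,dy=-3->C; (1,9):dx=-8,dy=-10->C
  (2,3):dx=-1,dy=-5->C; (2,4):dx=-3,dy=-10->C; (2,5):dx=-10,dy=-14->C; (2,6):dx=-8,dy=-13->C
  (2,7):dx=-7,dy=-2->C; (2,8):dx=-5,dy=-9->C; (2,9):dx=-12,dy=-16->C; (3,4):dx=-2,dy=-5->C
  (3,5):dx=-9,dy=-9->C; (3,6):dx=-7,dy=-8->C; (3,7):dx=-6,dy=+3->D; (3,8):dx=-4,dy=-4->C
  (3,9):dx=-11,dy=-11->C; (4,5):dx=-7,dy=-4->C; (4,6):dx=-5,dy=-3->C; (4,7):dx=-4,dy=+8->D
  (4,8):dx=-2,dy=+1->D; (4,9):dx=-9,dy=-6->C; (5,6):dx=+2,dy=+1->C; (5,7):dx=+3,dy=+12->C
  (5,8):dx=+5,dy=+5->C; (5,9):dx=-2,dy=-2->C; (6,7):dx=+1,dy=+11->C; (6,8):dx=+3,dy=+4->C
  (6,9):dx=-4,dy=-3->C; (7,8):dx=+2,dy=-7->D; (7,9):dx=-5,dy=-14->C; (8,9):dx=-7,dy=-7->C
Step 2: C = 30, D = 6, total pairs = 36.
Step 3: tau = (C - D)/(n(n-1)/2) = (30 - 6)/36 = 0.666667.
Step 4: Exact two-sided p-value (enumerate n! = 362880 permutations of y under H0): p = 0.012665.
Step 5: alpha = 0.05. reject H0.

tau_b = 0.6667 (C=30, D=6), p = 0.012665, reject H0.


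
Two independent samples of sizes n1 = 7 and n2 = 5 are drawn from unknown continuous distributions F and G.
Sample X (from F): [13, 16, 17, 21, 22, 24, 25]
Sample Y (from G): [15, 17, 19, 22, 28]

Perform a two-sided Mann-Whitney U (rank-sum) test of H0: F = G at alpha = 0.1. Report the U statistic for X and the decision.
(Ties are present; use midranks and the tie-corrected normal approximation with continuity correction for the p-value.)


Step 1: Combine and sort all 12 observations; assign midranks.
sorted (value, group): (13,X), (15,Y), (16,X), (17,X), (17,Y), (19,Y), (21,X), (22,X), (22,Y), (24,X), (25,X), (28,Y)
ranks: 13->1, 15->2, 16->3, 17->4.5, 17->4.5, 19->6, 21->7, 22->8.5, 22->8.5, 24->10, 25->11, 28->12
Step 2: Rank sum for X: R1 = 1 + 3 + 4.5 + 7 + 8.5 + 10 + 11 = 45.
Step 3: U_X = R1 - n1(n1+1)/2 = 45 - 7*8/2 = 45 - 28 = 17.
       U_Y = n1*n2 - U_X = 35 - 17 = 18.
Step 4: Ties are present, so use the tie-corrected normal approximation (with continuity correction) for the p-value.
Step 5: p-value = 1.000000; compare to alpha = 0.1. fail to reject H0.

U_X = 17, p = 1.000000, fail to reject H0 at alpha = 0.1.


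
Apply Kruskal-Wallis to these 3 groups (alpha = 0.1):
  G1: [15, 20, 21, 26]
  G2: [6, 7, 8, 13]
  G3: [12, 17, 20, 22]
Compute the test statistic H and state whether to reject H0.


Step 1: Combine all N = 12 observations and assign midranks.
sorted (value, group, rank): (6,G2,1), (7,G2,2), (8,G2,3), (12,G3,4), (13,G2,5), (15,G1,6), (17,G3,7), (20,G1,8.5), (20,G3,8.5), (21,G1,10), (22,G3,11), (26,G1,12)
Step 2: Sum ranks within each group.
R_1 = 36.5 (n_1 = 4)
R_2 = 11 (n_2 = 4)
R_3 = 30.5 (n_3 = 4)
Step 3: H = 12/(N(N+1)) * sum(R_i^2/n_i) - 3(N+1)
     = 12/(12*13) * (36.5^2/4 + 11^2/4 + 30.5^2/4) - 3*13
     = 0.076923 * 595.875 - 39
     = 6.836538.
Step 4: Ties present; correction factor C = 1 - 6/(12^3 - 12) = 0.996503. Corrected H = 6.836538 / 0.996503 = 6.860526.
Step 5: Under H0, H ~ chi^2(2); p-value = 0.032378.
Step 6: alpha = 0.1. reject H0.

H = 6.8605, df = 2, p = 0.032378, reject H0.


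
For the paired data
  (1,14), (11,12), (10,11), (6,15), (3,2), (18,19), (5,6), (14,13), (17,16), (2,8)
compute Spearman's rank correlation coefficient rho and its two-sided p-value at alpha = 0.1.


Step 1: Rank x and y separately (midranks; no ties here).
rank(x): 1->1, 11->7, 10->6, 6->5, 3->3, 18->10, 5->4, 14->8, 17->9, 2->2
rank(y): 14->7, 12->5, 11->4, 15->8, 2->1, 19->10, 6->2, 13->6, 16->9, 8->3
Step 2: d_i = R_x(i) - R_y(i); compute d_i^2.
  (1-7)^2=36, (7-5)^2=4, (6-4)^2=4, (5-8)^2=9, (3-1)^2=4, (10-10)^2=0, (4-2)^2=4, (8-6)^2=4, (9-9)^2=0, (2-3)^2=1
sum(d^2) = 66.
Step 3: rho = 1 - 6*66 / (10*(10^2 - 1)) = 1 - 396/990 = 0.600000.
Step 4: Under H0, t = rho * sqrt((n-2)/(1-rho^2)) = 2.1213 ~ t(8).
Step 5: Two-sided p-value from the t-distribution with 8 df = 0.066688.
Step 6: alpha = 0.1. reject H0.

rho = 0.6000, p = 0.066688, reject H0 at alpha = 0.1.


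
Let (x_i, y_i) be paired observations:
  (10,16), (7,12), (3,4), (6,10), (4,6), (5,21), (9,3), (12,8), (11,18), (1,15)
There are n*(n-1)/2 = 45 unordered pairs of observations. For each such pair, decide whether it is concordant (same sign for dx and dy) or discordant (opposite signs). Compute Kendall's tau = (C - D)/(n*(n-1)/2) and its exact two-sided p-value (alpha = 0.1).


Step 1: Enumerate the 45 unordered pairs (i,j) with i<j and classify each by sign(x_j-x_i) * sign(y_j-y_i).
  (1,2):dx=-3,dy=-4->C; (1,3):dx=-7,dy=-12->C; (1,4):dx=-4,dy=-6->C; (1,5):dx=-6,dy=-10->C
  (1,6):dx=-5,dy=+5->D; (1,7):dx=-1,dy=-13->C; (1,8):dx=+2,dy=-8->D; (1,9):dx=+1,dy=+2->C
  (1,10):dx=-9,dy=-1->C; (2,3):dx=-4,dy=-8->C; (2,4):dx=-1,dy=-2->C; (2,5):dx=-3,dy=-6->C
  (2,6):dx=-2,dy=+9->D; (2,7):dx=+2,dy=-9->D; (2,8):dx=+5,dy=-4->D; (2,9):dx=+4,dy=+6->C
  (2,10):dx=-6,dy=+3->D; (3,4):dx=+3,dy=+6->C; (3,5):dx=+1,dy=+2->C; (3,6):dx=+2,dy=+17->C
  (3,7):dx=+6,dy=-1->D; (3,8):dx=+9,dy=+4->C; (3,9):dx=+8,dy=+14->C; (3,10):dx=-2,dy=+11->D
  (4,5):dx=-2,dy=-4->C; (4,6):dx=-1,dy=+11->D; (4,7):dx=+3,dy=-7->D; (4,8):dx=+6,dy=-2->D
  (4,9):dx=+5,dy=+8->C; (4,10):dx=-5,dy=+5->D; (5,6):dx=+1,dy=+15->C; (5,7):dx=+5,dy=-3->D
  (5,8):dx=+8,dy=+2->C; (5,9):dx=+7,dy=+12->C; (5,10):dx=-3,dy=+9->D; (6,7):dx=+4,dy=-18->D
  (6,8):dx=+7,dy=-13->D; (6,9):dx=+6,dy=-3->D; (6,10):dx=-4,dy=-6->C; (7,8):dx=+3,dy=+5->C
  (7,9):dx=+2,dy=+15->C; (7,10):dx=-8,dy=+12->D; (8,9):dx=-1,dy=+10->D; (8,10):dx=-11,dy=+7->D
  (9,10):dx=-10,dy=-3->C
Step 2: C = 25, D = 20, total pairs = 45.
Step 3: tau = (C - D)/(n(n-1)/2) = (25 - 20)/45 = 0.111111.
Step 4: Exact two-sided p-value (enumerate n! = 3628800 permutations of y under H0): p = 0.727490.
Step 5: alpha = 0.1. fail to reject H0.

tau_b = 0.1111 (C=25, D=20), p = 0.727490, fail to reject H0.


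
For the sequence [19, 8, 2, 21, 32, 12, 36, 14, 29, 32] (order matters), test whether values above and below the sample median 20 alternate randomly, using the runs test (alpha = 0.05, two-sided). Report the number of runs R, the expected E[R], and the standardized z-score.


Step 1: Compute median = 20; label A = above, B = below.
Labels in order: BBBAABABAA  (n_A = 5, n_B = 5)
Step 2: Count runs R = 6.
Step 3: Under H0 (random ordering), E[R] = 2*n_A*n_B/(n_A+n_B) + 1 = 2*5*5/10 + 1 = 6.0000.
        Var[R] = 2*n_A*n_B*(2*n_A*n_B - n_A - n_B) / ((n_A+n_B)^2 * (n_A+n_B-1)) = 2000/900 = 2.2222.
        SD[R] = 1.4907.
Step 4: R = E[R], so z = 0 with no continuity correction.
Step 5: Two-sided p-value via normal approximation = 2*(1 - Phi(|z|)) = 1.000000.
Step 6: alpha = 0.05. fail to reject H0.

R = 6, z = 0.0000, p = 1.000000, fail to reject H0.


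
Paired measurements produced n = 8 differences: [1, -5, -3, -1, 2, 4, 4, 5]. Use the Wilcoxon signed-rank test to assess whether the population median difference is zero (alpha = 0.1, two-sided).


Step 1: Drop any zero differences (none here) and take |d_i|.
|d| = [1, 5, 3, 1, 2, 4, 4, 5]
Step 2: Midrank |d_i| (ties get averaged ranks).
ranks: |1|->1.5, |5|->7.5, |3|->4, |1|->1.5, |2|->3, |4|->5.5, |4|->5.5, |5|->7.5
Step 3: Attach original signs; sum ranks with positive sign and with negative sign.
W+ = 1.5 + 3 + 5.5 + 5.5 + 7.5 = 23
W- = 7.5 + 4 + 1.5 = 13
(Check: W+ + W- = 36 should equal n(n+1)/2 = 36.)
Step 4: Test statistic W = min(W+, W-) = 13.
Step 5: Ties in |d|, so use the tie-corrected normal approximation.
        E[W] = n(n+1)/4 = 8*9/4 = 18.
        Tie groups: |d|=1 (t=2), |d|=4 (t=2), |d|=5 (t=2); sum(t^3 - t) = 18.
        Var[W] = n(n+1)(2n+1)/24 - sum(t^3-t)/48 = 1224/24 - 18/48 = 50.625.
        z = (W - E[W]) / sqrt(Var[W]) = (13 - 18) / 7.1151 = -0.7027.
        Two-sided p = 2*Phi(z) = 0.482225.
Step 6: alpha = 0.1. fail to reject H0.

W+ = 23, W- = 13, W = min = 13, p = 0.482225, fail to reject H0.


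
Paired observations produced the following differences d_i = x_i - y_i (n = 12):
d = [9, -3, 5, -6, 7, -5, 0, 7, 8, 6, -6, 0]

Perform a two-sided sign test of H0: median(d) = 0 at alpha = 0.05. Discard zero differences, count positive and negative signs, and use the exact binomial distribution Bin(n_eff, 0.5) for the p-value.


Step 1: Discard zero differences. Original n = 12; n_eff = number of nonzero differences = 10.
Nonzero differences (with sign): +9, -3, +5, -6, +7, -5, +7, +8, +6, -6
Step 2: Count signs: positive = 6, negative = 4.
Step 3: Under H0: P(positive) = 0.5, so the number of positives S ~ Bin(10, 0.5).
Step 4: Two-sided exact p-value = sum of Bin(10,0.5) probabilities at or below the observed probability = 0.753906.
Step 5: alpha = 0.05. fail to reject H0.

n_eff = 10, pos = 6, neg = 4, p = 0.753906, fail to reject H0.


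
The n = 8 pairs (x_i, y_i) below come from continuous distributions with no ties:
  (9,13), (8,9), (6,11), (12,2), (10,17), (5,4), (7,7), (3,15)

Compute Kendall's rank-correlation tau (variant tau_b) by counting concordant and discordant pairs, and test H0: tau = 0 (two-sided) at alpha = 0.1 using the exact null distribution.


Step 1: Enumerate the 28 unordered pairs (i,j) with i<j and classify each by sign(x_j-x_i) * sign(y_j-y_i).
  (1,2):dx=-1,dy=-4->C; (1,3):dx=-3,dy=-2->C; (1,4):dx=+3,dy=-11->D; (1,5):dx=+1,dy=+4->C
  (1,6):dx=-4,dy=-9->C; (1,7):dx=-2,dy=-6->C; (1,8):dx=-6,dy=+2->D; (2,3):dx=-2,dy=+2->D
  (2,4):dx=+4,dy=-7->D; (2,5):dx=+2,dy=+8->C; (2,6):dx=-3,dy=-5->C; (2,7):dx=-1,dy=-2->C
  (2,8):dx=-5,dy=+6->D; (3,4):dx=+6,dy=-9->D; (3,5):dx=+4,dy=+6->C; (3,6):dx=-1,dy=-7->C
  (3,7):dx=+1,dy=-4->D; (3,8):dx=-3,dy=+4->D; (4,5):dx=-2,dy=+15->D; (4,6):dx=-7,dy=+2->D
  (4,7):dx=-5,dy=+5->D; (4,8):dx=-9,dy=+13->D; (5,6):dx=-5,dy=-13->C; (5,7):dx=-3,dy=-10->C
  (5,8):dx=-7,dy=-2->C; (6,7):dx=+2,dy=+3->C; (6,8):dx=-2,dy=+11->D; (7,8):dx=-4,dy=+8->D
Step 2: C = 14, D = 14, total pairs = 28.
Step 3: tau = (C - D)/(n(n-1)/2) = (14 - 14)/28 = 0.000000.
Step 4: Exact two-sided p-value (enumerate n! = 40320 permutations of y under H0): p = 1.000000.
Step 5: alpha = 0.1. fail to reject H0.

tau_b = 0.0000 (C=14, D=14), p = 1.000000, fail to reject H0.


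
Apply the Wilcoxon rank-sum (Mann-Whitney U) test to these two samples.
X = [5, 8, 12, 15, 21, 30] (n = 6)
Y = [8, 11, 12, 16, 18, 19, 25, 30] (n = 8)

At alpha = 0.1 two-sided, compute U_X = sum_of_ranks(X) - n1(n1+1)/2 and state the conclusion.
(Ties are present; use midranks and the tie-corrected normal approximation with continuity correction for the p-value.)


Step 1: Combine and sort all 14 observations; assign midranks.
sorted (value, group): (5,X), (8,X), (8,Y), (11,Y), (12,X), (12,Y), (15,X), (16,Y), (18,Y), (19,Y), (21,X), (25,Y), (30,X), (30,Y)
ranks: 5->1, 8->2.5, 8->2.5, 11->4, 12->5.5, 12->5.5, 15->7, 16->8, 18->9, 19->10, 21->11, 25->12, 30->13.5, 30->13.5
Step 2: Rank sum for X: R1 = 1 + 2.5 + 5.5 + 7 + 11 + 13.5 = 40.5.
Step 3: U_X = R1 - n1(n1+1)/2 = 40.5 - 6*7/2 = 40.5 - 21 = 19.5.
       U_Y = n1*n2 - U_X = 48 - 19.5 = 28.5.
Step 4: Ties are present, so use the tie-corrected normal approximation (with continuity correction) for the p-value.
Step 5: p-value = 0.604382; compare to alpha = 0.1. fail to reject H0.

U_X = 19.5, p = 0.604382, fail to reject H0 at alpha = 0.1.


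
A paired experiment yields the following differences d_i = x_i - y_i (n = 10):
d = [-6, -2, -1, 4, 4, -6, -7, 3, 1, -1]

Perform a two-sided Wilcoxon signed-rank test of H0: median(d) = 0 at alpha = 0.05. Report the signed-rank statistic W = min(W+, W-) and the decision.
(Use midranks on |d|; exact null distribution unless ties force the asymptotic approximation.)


Step 1: Drop any zero differences (none here) and take |d_i|.
|d| = [6, 2, 1, 4, 4, 6, 7, 3, 1, 1]
Step 2: Midrank |d_i| (ties get averaged ranks).
ranks: |6|->8.5, |2|->4, |1|->2, |4|->6.5, |4|->6.5, |6|->8.5, |7|->10, |3|->5, |1|->2, |1|->2
Step 3: Attach original signs; sum ranks with positive sign and with negative sign.
W+ = 6.5 + 6.5 + 5 + 2 = 20
W- = 8.5 + 4 + 2 + 8.5 + 10 + 2 = 35
(Check: W+ + W- = 55 should equal n(n+1)/2 = 55.)
Step 4: Test statistic W = min(W+, W-) = 20.
Step 5: Ties in |d|, so use the tie-corrected normal approximation.
        E[W] = n(n+1)/4 = 10*11/4 = 27.5.
        Tie groups: |d|=1 (t=3), |d|=4 (t=2), |d|=6 (t=2); sum(t^3 - t) = 36.
        Var[W] = n(n+1)(2n+1)/24 - sum(t^3-t)/48 = 2310/24 - 36/48 = 95.5.
        z = (W - E[W]) / sqrt(Var[W]) = (20 - 27.5) / 9.7724 = -0.7675.
        Two-sided p = 2*Phi(z) = 0.442804.
Step 6: alpha = 0.05. fail to reject H0.

W+ = 20, W- = 35, W = min = 20, p = 0.442804, fail to reject H0.


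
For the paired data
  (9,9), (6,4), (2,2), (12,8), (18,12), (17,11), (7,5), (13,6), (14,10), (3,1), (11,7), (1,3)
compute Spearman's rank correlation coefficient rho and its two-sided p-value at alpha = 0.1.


Step 1: Rank x and y separately (midranks; no ties here).
rank(x): 9->6, 6->4, 2->2, 12->8, 18->12, 17->11, 7->5, 13->9, 14->10, 3->3, 11->7, 1->1
rank(y): 9->9, 4->4, 2->2, 8->8, 12->12, 11->11, 5->5, 6->6, 10->10, 1->1, 7->7, 3->3
Step 2: d_i = R_x(i) - R_y(i); compute d_i^2.
  (6-9)^2=9, (4-4)^2=0, (2-2)^2=0, (8-8)^2=0, (12-12)^2=0, (11-11)^2=0, (5-5)^2=0, (9-6)^2=9, (10-10)^2=0, (3-1)^2=4, (7-7)^2=0, (1-3)^2=4
sum(d^2) = 26.
Step 3: rho = 1 - 6*26 / (12*(12^2 - 1)) = 1 - 156/1716 = 0.909091.
Step 4: Under H0, t = rho * sqrt((n-2)/(1-rho^2)) = 6.9007 ~ t(10).
Step 5: Two-sided p-value from the t-distribution with 10 df = 0.000042.
Step 6: alpha = 0.1. reject H0.

rho = 0.9091, p = 0.000042, reject H0 at alpha = 0.1.


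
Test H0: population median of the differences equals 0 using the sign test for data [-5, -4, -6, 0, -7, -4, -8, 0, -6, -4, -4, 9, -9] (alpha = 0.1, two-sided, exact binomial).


Step 1: Discard zero differences. Original n = 13; n_eff = number of nonzero differences = 11.
Nonzero differences (with sign): -5, -4, -6, -7, -4, -8, -6, -4, -4, +9, -9
Step 2: Count signs: positive = 1, negative = 10.
Step 3: Under H0: P(positive) = 0.5, so the number of positives S ~ Bin(11, 0.5).
Step 4: Two-sided exact p-value = sum of Bin(11,0.5) probabilities at or below the observed probability = 0.011719.
Step 5: alpha = 0.1. reject H0.

n_eff = 11, pos = 1, neg = 10, p = 0.011719, reject H0.


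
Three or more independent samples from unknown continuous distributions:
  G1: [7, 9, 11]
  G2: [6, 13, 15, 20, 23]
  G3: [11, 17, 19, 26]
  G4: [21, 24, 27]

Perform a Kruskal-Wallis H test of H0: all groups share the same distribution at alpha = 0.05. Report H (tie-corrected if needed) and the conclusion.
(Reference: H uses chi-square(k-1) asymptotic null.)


Step 1: Combine all N = 15 observations and assign midranks.
sorted (value, group, rank): (6,G2,1), (7,G1,2), (9,G1,3), (11,G1,4.5), (11,G3,4.5), (13,G2,6), (15,G2,7), (17,G3,8), (19,G3,9), (20,G2,10), (21,G4,11), (23,G2,12), (24,G4,13), (26,G3,14), (27,G4,15)
Step 2: Sum ranks within each group.
R_1 = 9.5 (n_1 = 3)
R_2 = 36 (n_2 = 5)
R_3 = 35.5 (n_3 = 4)
R_4 = 39 (n_4 = 3)
Step 3: H = 12/(N(N+1)) * sum(R_i^2/n_i) - 3(N+1)
     = 12/(15*16) * (9.5^2/3 + 36^2/5 + 35.5^2/4 + 39^2/3) - 3*16
     = 0.050000 * 1111.35 - 48
     = 7.567292.
Step 4: Ties present; correction factor C = 1 - 6/(15^3 - 15) = 0.998214. Corrected H = 7.567292 / 0.998214 = 7.580829.
Step 5: Under H0, H ~ chi^2(3); p-value = 0.055518.
Step 6: alpha = 0.05. fail to reject H0.

H = 7.5808, df = 3, p = 0.055518, fail to reject H0.


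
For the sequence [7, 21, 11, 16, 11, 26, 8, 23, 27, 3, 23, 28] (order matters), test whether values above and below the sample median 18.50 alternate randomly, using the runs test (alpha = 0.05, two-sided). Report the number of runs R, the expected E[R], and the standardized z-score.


Step 1: Compute median = 18.50; label A = above, B = below.
Labels in order: BABBBABAABAA  (n_A = 6, n_B = 6)
Step 2: Count runs R = 8.
Step 3: Under H0 (random ordering), E[R] = 2*n_A*n_B/(n_A+n_B) + 1 = 2*6*6/12 + 1 = 7.0000.
        Var[R] = 2*n_A*n_B*(2*n_A*n_B - n_A - n_B) / ((n_A+n_B)^2 * (n_A+n_B-1)) = 4320/1584 = 2.7273.
        SD[R] = 1.6514.
Step 4: Continuity-corrected z = (R - 0.5 - E[R]) / SD[R] = (8 - 0.5 - 7.0000) / 1.6514 = 0.3028.
Step 5: Two-sided p-value via normal approximation = 2*(1 - Phi(|z|)) = 0.762069.
Step 6: alpha = 0.05. fail to reject H0.

R = 8, z = 0.3028, p = 0.762069, fail to reject H0.


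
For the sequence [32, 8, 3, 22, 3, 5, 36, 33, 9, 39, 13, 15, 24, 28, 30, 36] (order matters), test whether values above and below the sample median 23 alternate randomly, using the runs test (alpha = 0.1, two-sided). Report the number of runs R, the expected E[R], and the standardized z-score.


Step 1: Compute median = 23; label A = above, B = below.
Labels in order: ABBBBBAABABBAAAA  (n_A = 8, n_B = 8)
Step 2: Count runs R = 7.
Step 3: Under H0 (random ordering), E[R] = 2*n_A*n_B/(n_A+n_B) + 1 = 2*8*8/16 + 1 = 9.0000.
        Var[R] = 2*n_A*n_B*(2*n_A*n_B - n_A - n_B) / ((n_A+n_B)^2 * (n_A+n_B-1)) = 14336/3840 = 3.7333.
        SD[R] = 1.9322.
Step 4: Continuity-corrected z = (R + 0.5 - E[R]) / SD[R] = (7 + 0.5 - 9.0000) / 1.9322 = -0.7763.
Step 5: Two-sided p-value via normal approximation = 2*(1 - Phi(|z|)) = 0.437558.
Step 6: alpha = 0.1. fail to reject H0.

R = 7, z = -0.7763, p = 0.437558, fail to reject H0.


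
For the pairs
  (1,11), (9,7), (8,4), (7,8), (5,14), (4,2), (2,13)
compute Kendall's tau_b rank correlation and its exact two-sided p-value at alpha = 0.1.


Step 1: Enumerate the 21 unordered pairs (i,j) with i<j and classify each by sign(x_j-x_i) * sign(y_j-y_i).
  (1,2):dx=+8,dy=-4->D; (1,3):dx=+7,dy=-7->D; (1,4):dx=+6,dy=-3->D; (1,5):dx=+4,dy=+3->C
  (1,6):dx=+3,dy=-9->D; (1,7):dx=+1,dy=+2->C; (2,3):dx=-1,dy=-3->C; (2,4):dx=-2,dy=+1->D
  (2,5):dx=-4,dy=+7->D; (2,6):dx=-5,dy=-5->C; (2,7):dx=-7,dy=+6->D; (3,4):dx=-1,dy=+4->D
  (3,5):dx=-3,dy=+10->D; (3,6):dx=-4,dy=-2->C; (3,7):dx=-6,dy=+9->D; (4,5):dx=-2,dy=+6->D
  (4,6):dx=-3,dy=-6->C; (4,7):dx=-5,dy=+5->D; (5,6):dx=-1,dy=-12->C; (5,7):dx=-3,dy=-1->C
  (6,7):dx=-2,dy=+11->D
Step 2: C = 8, D = 13, total pairs = 21.
Step 3: tau = (C - D)/(n(n-1)/2) = (8 - 13)/21 = -0.238095.
Step 4: Exact two-sided p-value (enumerate n! = 5040 permutations of y under H0): p = 0.561905.
Step 5: alpha = 0.1. fail to reject H0.

tau_b = -0.2381 (C=8, D=13), p = 0.561905, fail to reject H0.


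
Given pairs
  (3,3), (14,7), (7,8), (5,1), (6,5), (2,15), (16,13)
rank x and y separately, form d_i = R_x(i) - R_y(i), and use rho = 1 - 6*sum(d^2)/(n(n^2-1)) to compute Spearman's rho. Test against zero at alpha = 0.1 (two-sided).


Step 1: Rank x and y separately (midranks; no ties here).
rank(x): 3->2, 14->6, 7->5, 5->3, 6->4, 2->1, 16->7
rank(y): 3->2, 7->4, 8->5, 1->1, 5->3, 15->7, 13->6
Step 2: d_i = R_x(i) - R_y(i); compute d_i^2.
  (2-2)^2=0, (6-4)^2=4, (5-5)^2=0, (3-1)^2=4, (4-3)^2=1, (1-7)^2=36, (7-6)^2=1
sum(d^2) = 46.
Step 3: rho = 1 - 6*46 / (7*(7^2 - 1)) = 1 - 276/336 = 0.178571.
Step 4: Under H0, t = rho * sqrt((n-2)/(1-rho^2)) = 0.4058 ~ t(5).
Step 5: Two-sided p-value from the t-distribution with 5 df = 0.701658.
Step 6: alpha = 0.1. fail to reject H0.

rho = 0.1786, p = 0.701658, fail to reject H0 at alpha = 0.1.


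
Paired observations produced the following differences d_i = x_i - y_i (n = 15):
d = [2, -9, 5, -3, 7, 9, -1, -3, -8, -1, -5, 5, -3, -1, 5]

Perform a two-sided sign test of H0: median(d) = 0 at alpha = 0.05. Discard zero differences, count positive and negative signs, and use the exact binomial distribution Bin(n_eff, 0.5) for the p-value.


Step 1: Discard zero differences. Original n = 15; n_eff = number of nonzero differences = 15.
Nonzero differences (with sign): +2, -9, +5, -3, +7, +9, -1, -3, -8, -1, -5, +5, -3, -1, +5
Step 2: Count signs: positive = 6, negative = 9.
Step 3: Under H0: P(positive) = 0.5, so the number of positives S ~ Bin(15, 0.5).
Step 4: Two-sided exact p-value = sum of Bin(15,0.5) probabilities at or below the observed probability = 0.607239.
Step 5: alpha = 0.05. fail to reject H0.

n_eff = 15, pos = 6, neg = 9, p = 0.607239, fail to reject H0.


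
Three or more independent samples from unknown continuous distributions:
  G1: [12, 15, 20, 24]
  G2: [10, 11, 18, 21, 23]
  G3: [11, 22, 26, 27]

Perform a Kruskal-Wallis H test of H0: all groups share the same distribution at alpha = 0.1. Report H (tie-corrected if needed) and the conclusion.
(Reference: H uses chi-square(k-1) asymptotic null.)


Step 1: Combine all N = 13 observations and assign midranks.
sorted (value, group, rank): (10,G2,1), (11,G2,2.5), (11,G3,2.5), (12,G1,4), (15,G1,5), (18,G2,6), (20,G1,7), (21,G2,8), (22,G3,9), (23,G2,10), (24,G1,11), (26,G3,12), (27,G3,13)
Step 2: Sum ranks within each group.
R_1 = 27 (n_1 = 4)
R_2 = 27.5 (n_2 = 5)
R_3 = 36.5 (n_3 = 4)
Step 3: H = 12/(N(N+1)) * sum(R_i^2/n_i) - 3(N+1)
     = 12/(13*14) * (27^2/4 + 27.5^2/5 + 36.5^2/4) - 3*14
     = 0.065934 * 666.562 - 42
     = 1.949176.
Step 4: Ties present; correction factor C = 1 - 6/(13^3 - 13) = 0.997253. Corrected H = 1.949176 / 0.997253 = 1.954545.
Step 5: Under H0, H ~ chi^2(2); p-value = 0.376336.
Step 6: alpha = 0.1. fail to reject H0.

H = 1.9545, df = 2, p = 0.376336, fail to reject H0.


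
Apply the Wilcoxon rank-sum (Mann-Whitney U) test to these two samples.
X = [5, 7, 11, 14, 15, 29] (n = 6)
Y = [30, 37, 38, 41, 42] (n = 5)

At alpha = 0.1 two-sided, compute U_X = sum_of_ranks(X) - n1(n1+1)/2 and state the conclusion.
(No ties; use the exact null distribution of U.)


Step 1: Combine and sort all 11 observations; assign midranks.
sorted (value, group): (5,X), (7,X), (11,X), (14,X), (15,X), (29,X), (30,Y), (37,Y), (38,Y), (41,Y), (42,Y)
ranks: 5->1, 7->2, 11->3, 14->4, 15->5, 29->6, 30->7, 37->8, 38->9, 41->10, 42->11
Step 2: Rank sum for X: R1 = 1 + 2 + 3 + 4 + 5 + 6 = 21.
Step 3: U_X = R1 - n1(n1+1)/2 = 21 - 6*7/2 = 21 - 21 = 0.
       U_Y = n1*n2 - U_X = 30 - 0 = 30.
Step 4: No ties, so the exact null distribution of U (based on enumerating the C(11,6) = 462 equally likely rank assignments) gives the two-sided p-value.
Step 5: p-value = 0.004329; compare to alpha = 0.1. reject H0.

U_X = 0, p = 0.004329, reject H0 at alpha = 0.1.


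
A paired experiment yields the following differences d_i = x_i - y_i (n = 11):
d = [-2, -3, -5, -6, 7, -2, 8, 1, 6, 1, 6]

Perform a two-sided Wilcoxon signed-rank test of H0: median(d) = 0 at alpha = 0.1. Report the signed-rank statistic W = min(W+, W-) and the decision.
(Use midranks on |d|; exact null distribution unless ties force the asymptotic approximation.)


Step 1: Drop any zero differences (none here) and take |d_i|.
|d| = [2, 3, 5, 6, 7, 2, 8, 1, 6, 1, 6]
Step 2: Midrank |d_i| (ties get averaged ranks).
ranks: |2|->3.5, |3|->5, |5|->6, |6|->8, |7|->10, |2|->3.5, |8|->11, |1|->1.5, |6|->8, |1|->1.5, |6|->8
Step 3: Attach original signs; sum ranks with positive sign and with negative sign.
W+ = 10 + 11 + 1.5 + 8 + 1.5 + 8 = 40
W- = 3.5 + 5 + 6 + 8 + 3.5 = 26
(Check: W+ + W- = 66 should equal n(n+1)/2 = 66.)
Step 4: Test statistic W = min(W+, W-) = 26.
Step 5: Ties in |d|, so use the tie-corrected normal approximation.
        E[W] = n(n+1)/4 = 11*12/4 = 33.
        Tie groups: |d|=1 (t=2), |d|=2 (t=2), |d|=6 (t=3); sum(t^3 - t) = 36.
        Var[W] = n(n+1)(2n+1)/24 - sum(t^3-t)/48 = 3036/24 - 36/48 = 125.75.
        z = (W - E[W]) / sqrt(Var[W]) = (26 - 33) / 11.2138 = -0.6242.
        Two-sided p = 2*Phi(z) = 0.532477.
Step 6: alpha = 0.1. fail to reject H0.

W+ = 40, W- = 26, W = min = 26, p = 0.532477, fail to reject H0.


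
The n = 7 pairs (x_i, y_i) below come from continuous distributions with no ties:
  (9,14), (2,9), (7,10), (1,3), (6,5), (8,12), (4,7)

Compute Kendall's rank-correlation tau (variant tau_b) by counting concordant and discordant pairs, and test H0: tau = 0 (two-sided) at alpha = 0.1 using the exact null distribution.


Step 1: Enumerate the 21 unordered pairs (i,j) with i<j and classify each by sign(x_j-x_i) * sign(y_j-y_i).
  (1,2):dx=-7,dy=-5->C; (1,3):dx=-2,dy=-4->C; (1,4):dx=-8,dy=-11->C; (1,5):dx=-3,dy=-9->C
  (1,6):dx=-1,dy=-2->C; (1,7):dx=-5,dy=-7->C; (2,3):dx=+5,dy=+1->C; (2,4):dx=-1,dy=-6->C
  (2,5):dx=+4,dy=-4->D; (2,6):dx=+6,dy=+3->C; (2,7):dx=+2,dy=-2->D; (3,4):dx=-6,dy=-7->C
  (3,5):dx=-1,dy=-5->C; (3,6):dx=+1,dy=+2->C; (3,7):dx=-3,dy=-3->C; (4,5):dx=+5,dy=+2->C
  (4,6):dx=+7,dy=+9->C; (4,7):dx=+3,dy=+4->C; (5,6):dx=+2,dy=+7->C; (5,7):dx=-2,dy=+2->D
  (6,7):dx=-4,dy=-5->C
Step 2: C = 18, D = 3, total pairs = 21.
Step 3: tau = (C - D)/(n(n-1)/2) = (18 - 3)/21 = 0.714286.
Step 4: Exact two-sided p-value (enumerate n! = 5040 permutations of y under H0): p = 0.030159.
Step 5: alpha = 0.1. reject H0.

tau_b = 0.7143 (C=18, D=3), p = 0.030159, reject H0.


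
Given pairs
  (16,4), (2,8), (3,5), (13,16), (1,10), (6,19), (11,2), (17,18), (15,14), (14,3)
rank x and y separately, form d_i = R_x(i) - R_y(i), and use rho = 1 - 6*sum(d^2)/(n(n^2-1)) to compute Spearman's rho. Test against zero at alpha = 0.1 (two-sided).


Step 1: Rank x and y separately (midranks; no ties here).
rank(x): 16->9, 2->2, 3->3, 13->6, 1->1, 6->4, 11->5, 17->10, 15->8, 14->7
rank(y): 4->3, 8->5, 5->4, 16->8, 10->6, 19->10, 2->1, 18->9, 14->7, 3->2
Step 2: d_i = R_x(i) - R_y(i); compute d_i^2.
  (9-3)^2=36, (2-5)^2=9, (3-4)^2=1, (6-8)^2=4, (1-6)^2=25, (4-10)^2=36, (5-1)^2=16, (10-9)^2=1, (8-7)^2=1, (7-2)^2=25
sum(d^2) = 154.
Step 3: rho = 1 - 6*154 / (10*(10^2 - 1)) = 1 - 924/990 = 0.066667.
Step 4: Under H0, t = rho * sqrt((n-2)/(1-rho^2)) = 0.1890 ~ t(8).
Step 5: Two-sided p-value from the t-distribution with 8 df = 0.854813.
Step 6: alpha = 0.1. fail to reject H0.

rho = 0.0667, p = 0.854813, fail to reject H0 at alpha = 0.1.


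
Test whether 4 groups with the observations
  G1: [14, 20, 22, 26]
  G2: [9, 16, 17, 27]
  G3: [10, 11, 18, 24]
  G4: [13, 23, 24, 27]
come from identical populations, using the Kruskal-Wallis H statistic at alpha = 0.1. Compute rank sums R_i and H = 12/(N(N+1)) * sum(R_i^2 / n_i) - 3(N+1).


Step 1: Combine all N = 16 observations and assign midranks.
sorted (value, group, rank): (9,G2,1), (10,G3,2), (11,G3,3), (13,G4,4), (14,G1,5), (16,G2,6), (17,G2,7), (18,G3,8), (20,G1,9), (22,G1,10), (23,G4,11), (24,G3,12.5), (24,G4,12.5), (26,G1,14), (27,G2,15.5), (27,G4,15.5)
Step 2: Sum ranks within each group.
R_1 = 38 (n_1 = 4)
R_2 = 29.5 (n_2 = 4)
R_3 = 25.5 (n_3 = 4)
R_4 = 43 (n_4 = 4)
Step 3: H = 12/(N(N+1)) * sum(R_i^2/n_i) - 3(N+1)
     = 12/(16*17) * (38^2/4 + 29.5^2/4 + 25.5^2/4 + 43^2/4) - 3*17
     = 0.044118 * 1203.38 - 51
     = 2.090074.
Step 4: Ties present; correction factor C = 1 - 12/(16^3 - 16) = 0.997059. Corrected H = 2.090074 / 0.997059 = 2.096239.
Step 5: Under H0, H ~ chi^2(3); p-value = 0.552674.
Step 6: alpha = 0.1. fail to reject H0.

H = 2.0962, df = 3, p = 0.552674, fail to reject H0.


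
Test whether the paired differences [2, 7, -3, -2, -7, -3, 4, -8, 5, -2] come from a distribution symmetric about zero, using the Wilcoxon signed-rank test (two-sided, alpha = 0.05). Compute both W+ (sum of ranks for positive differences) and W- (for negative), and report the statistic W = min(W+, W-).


Step 1: Drop any zero differences (none here) and take |d_i|.
|d| = [2, 7, 3, 2, 7, 3, 4, 8, 5, 2]
Step 2: Midrank |d_i| (ties get averaged ranks).
ranks: |2|->2, |7|->8.5, |3|->4.5, |2|->2, |7|->8.5, |3|->4.5, |4|->6, |8|->10, |5|->7, |2|->2
Step 3: Attach original signs; sum ranks with positive sign and with negative sign.
W+ = 2 + 8.5 + 6 + 7 = 23.5
W- = 4.5 + 2 + 8.5 + 4.5 + 10 + 2 = 31.5
(Check: W+ + W- = 55 should equal n(n+1)/2 = 55.)
Step 4: Test statistic W = min(W+, W-) = 23.5.
Step 5: Ties in |d|, so use the tie-corrected normal approximation.
        E[W] = n(n+1)/4 = 10*11/4 = 27.5.
        Tie groups: |d|=2 (t=3), |d|=3 (t=2), |d|=7 (t=2); sum(t^3 - t) = 36.
        Var[W] = n(n+1)(2n+1)/24 - sum(t^3-t)/48 = 2310/24 - 36/48 = 95.5.
        z = (W - E[W]) / sqrt(Var[W]) = (23.5 - 27.5) / 9.7724 = -0.4093.
        Two-sided p = 2*Phi(z) = 0.682308.
Step 6: alpha = 0.05. fail to reject H0.

W+ = 23.5, W- = 31.5, W = min = 23.5, p = 0.682308, fail to reject H0.


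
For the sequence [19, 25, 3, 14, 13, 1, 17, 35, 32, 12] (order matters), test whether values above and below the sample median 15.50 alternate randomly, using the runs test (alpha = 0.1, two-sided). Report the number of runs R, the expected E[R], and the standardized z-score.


Step 1: Compute median = 15.50; label A = above, B = below.
Labels in order: AABBBBAAAB  (n_A = 5, n_B = 5)
Step 2: Count runs R = 4.
Step 3: Under H0 (random ordering), E[R] = 2*n_A*n_B/(n_A+n_B) + 1 = 2*5*5/10 + 1 = 6.0000.
        Var[R] = 2*n_A*n_B*(2*n_A*n_B - n_A - n_B) / ((n_A+n_B)^2 * (n_A+n_B-1)) = 2000/900 = 2.2222.
        SD[R] = 1.4907.
Step 4: Continuity-corrected z = (R + 0.5 - E[R]) / SD[R] = (4 + 0.5 - 6.0000) / 1.4907 = -1.0062.
Step 5: Two-sided p-value via normal approximation = 2*(1 - Phi(|z|)) = 0.314305.
Step 6: alpha = 0.1. fail to reject H0.

R = 4, z = -1.0062, p = 0.314305, fail to reject H0.


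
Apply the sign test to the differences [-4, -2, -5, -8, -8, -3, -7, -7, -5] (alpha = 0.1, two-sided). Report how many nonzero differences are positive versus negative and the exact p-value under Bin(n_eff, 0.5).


Step 1: Discard zero differences. Original n = 9; n_eff = number of nonzero differences = 9.
Nonzero differences (with sign): -4, -2, -5, -8, -8, -3, -7, -7, -5
Step 2: Count signs: positive = 0, negative = 9.
Step 3: Under H0: P(positive) = 0.5, so the number of positives S ~ Bin(9, 0.5).
Step 4: Two-sided exact p-value = sum of Bin(9,0.5) probabilities at or below the observed probability = 0.003906.
Step 5: alpha = 0.1. reject H0.

n_eff = 9, pos = 0, neg = 9, p = 0.003906, reject H0.


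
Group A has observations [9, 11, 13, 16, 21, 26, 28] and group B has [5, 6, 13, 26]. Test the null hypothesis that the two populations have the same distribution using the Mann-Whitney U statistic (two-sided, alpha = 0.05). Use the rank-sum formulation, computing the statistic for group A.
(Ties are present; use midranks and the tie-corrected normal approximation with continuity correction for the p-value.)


Step 1: Combine and sort all 11 observations; assign midranks.
sorted (value, group): (5,Y), (6,Y), (9,X), (11,X), (13,X), (13,Y), (16,X), (21,X), (26,X), (26,Y), (28,X)
ranks: 5->1, 6->2, 9->3, 11->4, 13->5.5, 13->5.5, 16->7, 21->8, 26->9.5, 26->9.5, 28->11
Step 2: Rank sum for X: R1 = 3 + 4 + 5.5 + 7 + 8 + 9.5 + 11 = 48.
Step 3: U_X = R1 - n1(n1+1)/2 = 48 - 7*8/2 = 48 - 28 = 20.
       U_Y = n1*n2 - U_X = 28 - 20 = 8.
Step 4: Ties are present, so use the tie-corrected normal approximation (with continuity correction) for the p-value.
Step 5: p-value = 0.296412; compare to alpha = 0.05. fail to reject H0.

U_X = 20, p = 0.296412, fail to reject H0 at alpha = 0.05.


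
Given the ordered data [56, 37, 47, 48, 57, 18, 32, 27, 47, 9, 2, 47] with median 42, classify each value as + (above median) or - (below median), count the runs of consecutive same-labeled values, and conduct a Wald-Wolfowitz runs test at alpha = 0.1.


Step 1: Compute median = 42; label A = above, B = below.
Labels in order: ABAAABBBABBA  (n_A = 6, n_B = 6)
Step 2: Count runs R = 7.
Step 3: Under H0 (random ordering), E[R] = 2*n_A*n_B/(n_A+n_B) + 1 = 2*6*6/12 + 1 = 7.0000.
        Var[R] = 2*n_A*n_B*(2*n_A*n_B - n_A - n_B) / ((n_A+n_B)^2 * (n_A+n_B-1)) = 4320/1584 = 2.7273.
        SD[R] = 1.6514.
Step 4: R = E[R], so z = 0 with no continuity correction.
Step 5: Two-sided p-value via normal approximation = 2*(1 - Phi(|z|)) = 1.000000.
Step 6: alpha = 0.1. fail to reject H0.

R = 7, z = 0.0000, p = 1.000000, fail to reject H0.


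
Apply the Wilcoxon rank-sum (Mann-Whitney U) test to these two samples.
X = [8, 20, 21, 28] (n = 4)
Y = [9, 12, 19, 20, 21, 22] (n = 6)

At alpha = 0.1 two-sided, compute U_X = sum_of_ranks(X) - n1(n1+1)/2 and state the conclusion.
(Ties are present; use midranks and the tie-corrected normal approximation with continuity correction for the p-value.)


Step 1: Combine and sort all 10 observations; assign midranks.
sorted (value, group): (8,X), (9,Y), (12,Y), (19,Y), (20,X), (20,Y), (21,X), (21,Y), (22,Y), (28,X)
ranks: 8->1, 9->2, 12->3, 19->4, 20->5.5, 20->5.5, 21->7.5, 21->7.5, 22->9, 28->10
Step 2: Rank sum for X: R1 = 1 + 5.5 + 7.5 + 10 = 24.
Step 3: U_X = R1 - n1(n1+1)/2 = 24 - 4*5/2 = 24 - 10 = 14.
       U_Y = n1*n2 - U_X = 24 - 14 = 10.
Step 4: Ties are present, so use the tie-corrected normal approximation (with continuity correction) for the p-value.
Step 5: p-value = 0.747637; compare to alpha = 0.1. fail to reject H0.

U_X = 14, p = 0.747637, fail to reject H0 at alpha = 0.1.


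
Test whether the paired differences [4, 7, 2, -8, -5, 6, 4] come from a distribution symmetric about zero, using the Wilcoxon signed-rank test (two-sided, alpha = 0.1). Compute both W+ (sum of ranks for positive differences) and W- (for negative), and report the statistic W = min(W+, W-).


Step 1: Drop any zero differences (none here) and take |d_i|.
|d| = [4, 7, 2, 8, 5, 6, 4]
Step 2: Midrank |d_i| (ties get averaged ranks).
ranks: |4|->2.5, |7|->6, |2|->1, |8|->7, |5|->4, |6|->5, |4|->2.5
Step 3: Attach original signs; sum ranks with positive sign and with negative sign.
W+ = 2.5 + 6 + 1 + 5 + 2.5 = 17
W- = 7 + 4 = 11
(Check: W+ + W- = 28 should equal n(n+1)/2 = 28.)
Step 4: Test statistic W = min(W+, W-) = 11.
Step 5: Ties in |d|, so use the tie-corrected normal approximation.
        E[W] = n(n+1)/4 = 7*8/4 = 14.
        Tie groups: |d|=4 (t=2); sum(t^3 - t) = 6.
        Var[W] = n(n+1)(2n+1)/24 - sum(t^3-t)/48 = 840/24 - 6/48 = 34.875.
        z = (W - E[W]) / sqrt(Var[W]) = (11 - 14) / 5.9055 = -0.5080.
        Two-sided p = 2*Phi(z) = 0.611453.
Step 6: alpha = 0.1. fail to reject H0.

W+ = 17, W- = 11, W = min = 11, p = 0.611453, fail to reject H0.


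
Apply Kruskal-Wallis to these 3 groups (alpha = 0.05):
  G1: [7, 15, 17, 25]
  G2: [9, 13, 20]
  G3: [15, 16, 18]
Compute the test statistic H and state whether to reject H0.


Step 1: Combine all N = 10 observations and assign midranks.
sorted (value, group, rank): (7,G1,1), (9,G2,2), (13,G2,3), (15,G1,4.5), (15,G3,4.5), (16,G3,6), (17,G1,7), (18,G3,8), (20,G2,9), (25,G1,10)
Step 2: Sum ranks within each group.
R_1 = 22.5 (n_1 = 4)
R_2 = 14 (n_2 = 3)
R_3 = 18.5 (n_3 = 3)
Step 3: H = 12/(N(N+1)) * sum(R_i^2/n_i) - 3(N+1)
     = 12/(10*11) * (22.5^2/4 + 14^2/3 + 18.5^2/3) - 3*11
     = 0.109091 * 305.979 - 33
     = 0.379545.
Step 4: Ties present; correction factor C = 1 - 6/(10^3 - 10) = 0.993939. Corrected H = 0.379545 / 0.993939 = 0.381860.
Step 5: Under H0, H ~ chi^2(2); p-value = 0.826191.
Step 6: alpha = 0.05. fail to reject H0.

H = 0.3819, df = 2, p = 0.826191, fail to reject H0.


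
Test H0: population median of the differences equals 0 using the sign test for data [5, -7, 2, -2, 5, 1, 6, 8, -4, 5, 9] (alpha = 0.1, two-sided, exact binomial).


Step 1: Discard zero differences. Original n = 11; n_eff = number of nonzero differences = 11.
Nonzero differences (with sign): +5, -7, +2, -2, +5, +1, +6, +8, -4, +5, +9
Step 2: Count signs: positive = 8, negative = 3.
Step 3: Under H0: P(positive) = 0.5, so the number of positives S ~ Bin(11, 0.5).
Step 4: Two-sided exact p-value = sum of Bin(11,0.5) probabilities at or below the observed probability = 0.226562.
Step 5: alpha = 0.1. fail to reject H0.

n_eff = 11, pos = 8, neg = 3, p = 0.226562, fail to reject H0.


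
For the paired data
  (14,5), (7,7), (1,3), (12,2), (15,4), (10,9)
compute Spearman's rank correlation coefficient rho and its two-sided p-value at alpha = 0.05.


Step 1: Rank x and y separately (midranks; no ties here).
rank(x): 14->5, 7->2, 1->1, 12->4, 15->6, 10->3
rank(y): 5->4, 7->5, 3->2, 2->1, 4->3, 9->6
Step 2: d_i = R_x(i) - R_y(i); compute d_i^2.
  (5-4)^2=1, (2-5)^2=9, (1-2)^2=1, (4-1)^2=9, (6-3)^2=9, (3-6)^2=9
sum(d^2) = 38.
Step 3: rho = 1 - 6*38 / (6*(6^2 - 1)) = 1 - 228/210 = -0.085714.
Step 4: Under H0, t = rho * sqrt((n-2)/(1-rho^2)) = -0.1721 ~ t(4).
Step 5: Two-sided p-value from the t-distribution with 4 df = 0.871743.
Step 6: alpha = 0.05. fail to reject H0.

rho = -0.0857, p = 0.871743, fail to reject H0 at alpha = 0.05.


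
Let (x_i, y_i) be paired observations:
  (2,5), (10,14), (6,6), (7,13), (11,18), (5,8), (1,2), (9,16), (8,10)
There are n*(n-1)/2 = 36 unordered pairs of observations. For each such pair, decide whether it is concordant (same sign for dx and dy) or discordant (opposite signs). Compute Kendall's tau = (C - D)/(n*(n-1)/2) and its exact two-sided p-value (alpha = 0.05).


Step 1: Enumerate the 36 unordered pairs (i,j) with i<j and classify each by sign(x_j-x_i) * sign(y_j-y_i).
  (1,2):dx=+8,dy=+9->C; (1,3):dx=+4,dy=+1->C; (1,4):dx=+5,dy=+8->C; (1,5):dx=+9,dy=+13->C
  (1,6):dx=+3,dy=+3->C; (1,7):dx=-1,dy=-3->C; (1,8):dx=+7,dy=+11->C; (1,9):dx=+6,dy=+5->C
  (2,3):dx=-4,dy=-8->C; (2,4):dx=-3,dy=-1->C; (2,5):dx=+1,dy=+4->C; (2,6):dx=-5,dy=-6->C
  (2,7):dx=-9,dy=-12->C; (2,8):dx=-1,dy=+2->D; (2,9):dx=-2,dy=-4->C; (3,4):dx=+1,dy=+7->C
  (3,5):dx=+5,dy=+12->C; (3,6):dx=-1,dy=+2->D; (3,7):dx=-5,dy=-4->C; (3,8):dx=+3,dy=+10->C
  (3,9):dx=+2,dy=+4->C; (4,5):dx=+4,dy=+5->C; (4,6):dx=-2,dy=-5->C; (4,7):dx=-6,dy=-11->C
  (4,8):dx=+2,dy=+3->C; (4,9):dx=+1,dy=-3->D; (5,6):dx=-6,dy=-10->C; (5,7):dx=-10,dy=-16->C
  (5,8):dx=-2,dy=-2->C; (5,9):dx=-3,dy=-8->C; (6,7):dx=-4,dy=-6->C; (6,8):dx=+4,dy=+8->C
  (6,9):dx=+3,dy=+2->C; (7,8):dx=+8,dy=+14->C; (7,9):dx=+7,dy=+8->C; (8,9):dx=-1,dy=-6->C
Step 2: C = 33, D = 3, total pairs = 36.
Step 3: tau = (C - D)/(n(n-1)/2) = (33 - 3)/36 = 0.833333.
Step 4: Exact two-sided p-value (enumerate n! = 362880 permutations of y under H0): p = 0.000854.
Step 5: alpha = 0.05. reject H0.

tau_b = 0.8333 (C=33, D=3), p = 0.000854, reject H0.


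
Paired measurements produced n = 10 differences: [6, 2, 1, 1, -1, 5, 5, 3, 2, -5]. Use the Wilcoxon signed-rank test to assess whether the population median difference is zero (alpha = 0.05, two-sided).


Step 1: Drop any zero differences (none here) and take |d_i|.
|d| = [6, 2, 1, 1, 1, 5, 5, 3, 2, 5]
Step 2: Midrank |d_i| (ties get averaged ranks).
ranks: |6|->10, |2|->4.5, |1|->2, |1|->2, |1|->2, |5|->8, |5|->8, |3|->6, |2|->4.5, |5|->8
Step 3: Attach original signs; sum ranks with positive sign and with negative sign.
W+ = 10 + 4.5 + 2 + 2 + 8 + 8 + 6 + 4.5 = 45
W- = 2 + 8 = 10
(Check: W+ + W- = 55 should equal n(n+1)/2 = 55.)
Step 4: Test statistic W = min(W+, W-) = 10.
Step 5: Ties in |d|, so use the tie-corrected normal approximation.
        E[W] = n(n+1)/4 = 10*11/4 = 27.5.
        Tie groups: |d|=1 (t=3), |d|=2 (t=2), |d|=5 (t=3); sum(t^3 - t) = 54.
        Var[W] = n(n+1)(2n+1)/24 - sum(t^3-t)/48 = 2310/24 - 54/48 = 95.125.
        z = (W - E[W]) / sqrt(Var[W]) = (10 - 27.5) / 9.7532 = -1.7943.
        Two-sided p = 2*Phi(z) = 0.072768.
Step 6: alpha = 0.05. fail to reject H0.

W+ = 45, W- = 10, W = min = 10, p = 0.072768, fail to reject H0.


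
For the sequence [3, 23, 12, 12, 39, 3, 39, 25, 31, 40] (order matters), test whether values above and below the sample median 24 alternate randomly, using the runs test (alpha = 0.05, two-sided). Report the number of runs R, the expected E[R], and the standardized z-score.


Step 1: Compute median = 24; label A = above, B = below.
Labels in order: BBBBABAAAA  (n_A = 5, n_B = 5)
Step 2: Count runs R = 4.
Step 3: Under H0 (random ordering), E[R] = 2*n_A*n_B/(n_A+n_B) + 1 = 2*5*5/10 + 1 = 6.0000.
        Var[R] = 2*n_A*n_B*(2*n_A*n_B - n_A - n_B) / ((n_A+n_B)^2 * (n_A+n_B-1)) = 2000/900 = 2.2222.
        SD[R] = 1.4907.
Step 4: Continuity-corrected z = (R + 0.5 - E[R]) / SD[R] = (4 + 0.5 - 6.0000) / 1.4907 = -1.0062.
Step 5: Two-sided p-value via normal approximation = 2*(1 - Phi(|z|)) = 0.314305.
Step 6: alpha = 0.05. fail to reject H0.

R = 4, z = -1.0062, p = 0.314305, fail to reject H0.
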